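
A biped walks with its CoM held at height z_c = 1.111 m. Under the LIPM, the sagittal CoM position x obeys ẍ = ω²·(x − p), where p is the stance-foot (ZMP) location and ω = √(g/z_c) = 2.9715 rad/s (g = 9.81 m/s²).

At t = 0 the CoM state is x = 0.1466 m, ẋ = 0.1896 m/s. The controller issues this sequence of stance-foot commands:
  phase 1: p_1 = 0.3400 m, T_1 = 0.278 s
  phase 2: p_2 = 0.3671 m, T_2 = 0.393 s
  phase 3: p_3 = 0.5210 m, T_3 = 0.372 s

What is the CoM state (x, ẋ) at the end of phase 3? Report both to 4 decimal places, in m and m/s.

x = -1.3130, ẋ = -5.2555

phase 1: p=0.3400, T=0.278, ωT=0.826077, cosh=1.361051, sinh=0.923288; start (x,ẋ)=(0.146600, 0.189600) → end (x,ẋ)=(0.135684, -0.272547)
phase 2: p=0.3671, T=0.393, ωT=1.167799, cosh=1.762981, sinh=1.451930; start (x,ẋ)=(0.135684, -0.272547) → end (x,ẋ)=(-0.174053, -1.478919)
phase 3: p=0.5210, T=0.372, ωT=1.105398, cosh=1.675753, sinh=1.344674; start (x,ẋ)=(-0.174053, -1.478919) → end (x,ẋ)=(-1.312983, -5.255525)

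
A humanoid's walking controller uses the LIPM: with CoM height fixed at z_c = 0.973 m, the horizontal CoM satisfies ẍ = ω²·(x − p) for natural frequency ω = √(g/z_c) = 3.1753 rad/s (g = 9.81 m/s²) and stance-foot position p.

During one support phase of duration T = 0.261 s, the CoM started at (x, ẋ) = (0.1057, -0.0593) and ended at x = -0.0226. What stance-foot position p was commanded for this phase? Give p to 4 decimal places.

ωT = 3.1753·0.261 = 0.828753; cosh(ωT) = 1.363527, sinh(ωT) = 0.926934
x(T) = p + (x₀−p)·cosh(ωT) + (ẋ₀/ω)·sinh(ωT) ⇒ p·(1 − cosh) = x(T) − x₀·cosh − (ẋ₀/ω)·sinh
numerator   = -0.0226 − (0.1057)·1.363527 − (-0.0593/3.1753)·0.926934 = -0.149414
denominator = 1 − 1.363527 = -0.363527
p = -0.149414 / -0.363527 = 0.4110

p = 0.4110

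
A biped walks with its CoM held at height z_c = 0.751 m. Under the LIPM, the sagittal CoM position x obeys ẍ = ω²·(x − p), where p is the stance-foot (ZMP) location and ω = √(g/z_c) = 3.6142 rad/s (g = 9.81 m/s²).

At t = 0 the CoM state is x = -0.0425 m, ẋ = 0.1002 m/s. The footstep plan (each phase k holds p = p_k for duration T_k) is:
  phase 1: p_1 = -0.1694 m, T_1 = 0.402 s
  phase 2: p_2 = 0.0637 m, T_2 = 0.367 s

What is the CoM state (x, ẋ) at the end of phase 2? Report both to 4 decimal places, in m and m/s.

x = 0.8421, ẋ = 3.0146

phase 1: p=-0.1694, T=0.402, ωT=1.452908, cosh=2.254710, sinh=2.020821; start (x,ẋ)=(-0.042500, 0.100200) → end (x,ẋ)=(0.172748, 1.152755)
phase 2: p=0.0637, T=0.367, ωT=1.326411, cosh=2.016464, sinh=1.751035; start (x,ẋ)=(0.172748, 1.152755) → end (x,ẋ)=(0.842087, 3.014609)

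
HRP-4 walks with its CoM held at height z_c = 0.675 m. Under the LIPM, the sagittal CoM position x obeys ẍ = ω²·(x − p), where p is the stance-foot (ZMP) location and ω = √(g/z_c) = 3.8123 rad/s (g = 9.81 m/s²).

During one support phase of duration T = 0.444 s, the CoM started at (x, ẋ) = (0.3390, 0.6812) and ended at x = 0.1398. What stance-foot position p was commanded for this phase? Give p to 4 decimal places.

ωT = 3.8123·0.444 = 1.692661; cosh(ωT) = 2.808976, sinh(ωT) = 2.624947
x(T) = p + (x₀−p)·cosh(ωT) + (ẋ₀/ω)·sinh(ωT) ⇒ p·(1 − cosh) = x(T) − x₀·cosh − (ẋ₀/ω)·sinh
numerator   = 0.1398 − (0.3390)·2.808976 − (0.6812/3.8123)·2.624947 = -1.281481
denominator = 1 − 2.808976 = -1.808976
p = -1.281481 / -1.808976 = 0.7084

p = 0.7084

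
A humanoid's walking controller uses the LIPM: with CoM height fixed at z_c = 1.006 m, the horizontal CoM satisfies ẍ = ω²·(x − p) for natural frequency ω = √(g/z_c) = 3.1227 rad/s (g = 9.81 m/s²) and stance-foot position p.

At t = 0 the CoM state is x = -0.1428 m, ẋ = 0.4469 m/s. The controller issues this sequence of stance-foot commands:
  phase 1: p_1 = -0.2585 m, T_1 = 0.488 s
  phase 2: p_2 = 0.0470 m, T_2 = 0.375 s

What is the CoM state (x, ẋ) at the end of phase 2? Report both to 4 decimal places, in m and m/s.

x = 1.4218, ẋ = 4.5946

phase 1: p=-0.2585, T=0.488, ωT=1.523878, cosh=2.403927, sinh=2.186062; start (x,ẋ)=(-0.142800, 0.446900) → end (x,ẋ)=(0.332489, 1.864131)
phase 2: p=0.0470, T=0.375, ωT=1.171013, cosh=1.767655, sinh=1.457602; start (x,ẋ)=(0.332489, 1.864131) → end (x,ẋ)=(1.421778, 4.594587)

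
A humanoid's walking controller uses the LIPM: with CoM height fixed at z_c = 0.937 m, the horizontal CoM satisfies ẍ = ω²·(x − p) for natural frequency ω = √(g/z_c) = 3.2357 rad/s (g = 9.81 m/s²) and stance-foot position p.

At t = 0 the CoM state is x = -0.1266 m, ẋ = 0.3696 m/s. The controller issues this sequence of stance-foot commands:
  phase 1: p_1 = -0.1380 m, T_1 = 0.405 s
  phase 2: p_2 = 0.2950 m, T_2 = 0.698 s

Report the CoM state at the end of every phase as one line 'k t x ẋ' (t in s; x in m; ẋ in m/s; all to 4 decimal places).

phase 1: p=-0.1380, T=0.405, ωT=1.310459, cosh=1.988785, sinh=1.719089; start (x,ẋ)=(-0.126600, 0.369600) → end (x,ẋ)=(0.081036, 0.798467)
phase 2: p=0.2950, T=0.698, ωT=2.258519, cosh=4.836704, sinh=4.732199; start (x,ẋ)=(0.081036, 0.798467) → end (x,ẋ)=(0.427875, 0.585739)

1 0.4050 0.0810 0.7985
2 1.1030 0.4279 0.5857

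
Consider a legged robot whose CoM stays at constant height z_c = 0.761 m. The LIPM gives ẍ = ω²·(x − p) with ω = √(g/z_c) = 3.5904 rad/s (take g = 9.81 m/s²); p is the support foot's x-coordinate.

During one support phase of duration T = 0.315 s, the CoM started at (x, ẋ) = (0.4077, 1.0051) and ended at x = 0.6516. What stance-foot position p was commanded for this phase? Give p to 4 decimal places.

ωT = 3.5904·0.315 = 1.130976; cosh(ωT) = 1.710699, sinh(ωT) = 1.387981
x(T) = p + (x₀−p)·cosh(ωT) + (ẋ₀/ω)·sinh(ωT) ⇒ p·(1 − cosh) = x(T) − x₀·cosh − (ẋ₀/ω)·sinh
numerator   = 0.6516 − (0.4077)·1.710699 − (1.0051/3.5904)·1.387981 = -0.434404
denominator = 1 − 1.710699 = -0.710699
p = -0.434404 / -0.710699 = 0.6112

p = 0.6112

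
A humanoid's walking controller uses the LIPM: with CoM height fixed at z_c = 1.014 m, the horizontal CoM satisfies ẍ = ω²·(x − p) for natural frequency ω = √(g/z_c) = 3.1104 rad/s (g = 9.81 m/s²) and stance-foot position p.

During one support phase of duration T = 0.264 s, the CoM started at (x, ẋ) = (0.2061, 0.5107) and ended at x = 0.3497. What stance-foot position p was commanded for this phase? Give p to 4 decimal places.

p = 0.2254

ωT = 3.1104·0.264 = 0.821146; cosh(ωT) = 1.356515, sinh(ωT) = 0.916588
x(T) = p + (x₀−p)·cosh(ωT) + (ẋ₀/ω)·sinh(ωT) ⇒ p·(1 − cosh) = x(T) − x₀·cosh − (ẋ₀/ω)·sinh
numerator   = 0.3497 − (0.2061)·1.356515 − (0.5107/3.1104)·0.916588 = -0.080373
denominator = 1 − 1.356515 = -0.356515
p = -0.080373 / -0.356515 = 0.2254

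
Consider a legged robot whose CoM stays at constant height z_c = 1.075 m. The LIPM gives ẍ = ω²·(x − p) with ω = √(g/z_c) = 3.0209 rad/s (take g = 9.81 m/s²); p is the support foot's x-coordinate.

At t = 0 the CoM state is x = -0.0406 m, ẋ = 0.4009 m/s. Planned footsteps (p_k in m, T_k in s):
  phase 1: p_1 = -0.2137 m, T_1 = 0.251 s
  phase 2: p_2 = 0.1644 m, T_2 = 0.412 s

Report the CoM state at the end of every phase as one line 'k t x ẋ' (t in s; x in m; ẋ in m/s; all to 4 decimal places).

1 0.2510 0.1221 0.9574
2 0.6630 0.5894 1.5965

phase 1: p=-0.2137, T=0.251, ωT=0.758246, cosh=1.301508, sinh=0.833021; start (x,ẋ)=(-0.040600, 0.400900) → end (x,ẋ)=(0.122140, 0.957376)
phase 2: p=0.1644, T=0.412, ωT=1.244611, cosh=1.879818, sinh=1.591765; start (x,ẋ)=(0.122140, 0.957376) → end (x,ẋ)=(0.589417, 1.596484)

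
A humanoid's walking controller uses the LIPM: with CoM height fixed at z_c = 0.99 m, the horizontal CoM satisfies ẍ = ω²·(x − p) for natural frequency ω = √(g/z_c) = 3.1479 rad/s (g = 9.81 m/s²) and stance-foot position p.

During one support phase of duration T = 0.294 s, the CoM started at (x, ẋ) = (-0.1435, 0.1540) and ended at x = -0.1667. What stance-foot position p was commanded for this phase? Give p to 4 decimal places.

ωT = 3.1479·0.294 = 0.925483; cosh(ωT) = 1.459713, sinh(ωT) = 1.063373
x(T) = p + (x₀−p)·cosh(ωT) + (ẋ₀/ω)·sinh(ωT) ⇒ p·(1 − cosh) = x(T) − x₀·cosh − (ẋ₀/ω)·sinh
numerator   = -0.1667 − (-0.1435)·1.459713 − (0.1540/3.1479)·1.063373 = -0.009253
denominator = 1 − 1.459713 = -0.459713
p = -0.009253 / -0.459713 = 0.0201

p = 0.0201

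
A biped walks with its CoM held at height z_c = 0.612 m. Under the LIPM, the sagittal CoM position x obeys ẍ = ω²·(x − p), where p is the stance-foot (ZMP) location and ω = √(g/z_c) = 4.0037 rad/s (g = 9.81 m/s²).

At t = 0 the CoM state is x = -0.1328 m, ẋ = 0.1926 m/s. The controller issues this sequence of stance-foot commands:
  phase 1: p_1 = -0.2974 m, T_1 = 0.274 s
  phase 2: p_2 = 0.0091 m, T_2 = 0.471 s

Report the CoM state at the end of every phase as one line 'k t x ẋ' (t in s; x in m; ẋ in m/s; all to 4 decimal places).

phase 1: p=-0.2974, T=0.274, ωT=1.097014, cosh=1.664537, sinh=1.330671; start (x,ẋ)=(-0.132800, 0.192600) → end (x,ẋ)=(0.040595, 1.197514)
phase 2: p=0.0091, T=0.471, ωT=1.885743, cosh=3.371482, sinh=3.219766; start (x,ẋ)=(0.040595, 1.197514) → end (x,ẋ)=(1.078324, 4.443404)

1 0.2740 0.0406 1.1975
2 0.7450 1.0783 4.4434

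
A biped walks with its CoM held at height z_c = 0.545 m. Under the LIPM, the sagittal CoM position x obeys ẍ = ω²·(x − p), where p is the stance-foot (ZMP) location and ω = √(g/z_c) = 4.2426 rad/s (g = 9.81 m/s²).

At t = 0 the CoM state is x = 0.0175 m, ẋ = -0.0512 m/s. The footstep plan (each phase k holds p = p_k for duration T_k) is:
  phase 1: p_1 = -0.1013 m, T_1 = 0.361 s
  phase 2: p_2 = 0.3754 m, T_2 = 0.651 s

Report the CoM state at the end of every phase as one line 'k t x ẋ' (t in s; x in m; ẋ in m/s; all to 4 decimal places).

phase 1: p=-0.1013, T=0.361, ωT=1.531579, cosh=2.420833, sinh=2.204639; start (x,ẋ)=(0.017500, -0.051200) → end (x,ẋ)=(0.159689, 0.987238)
phase 2: p=0.3754, T=0.651, ωT=2.761933, cosh=7.946788, sinh=7.883619; start (x,ẋ)=(0.159689, 0.987238) → end (x,ẋ)=(0.495682, 0.630483)

1 0.3610 0.1597 0.9872
2 1.0120 0.4957 0.6305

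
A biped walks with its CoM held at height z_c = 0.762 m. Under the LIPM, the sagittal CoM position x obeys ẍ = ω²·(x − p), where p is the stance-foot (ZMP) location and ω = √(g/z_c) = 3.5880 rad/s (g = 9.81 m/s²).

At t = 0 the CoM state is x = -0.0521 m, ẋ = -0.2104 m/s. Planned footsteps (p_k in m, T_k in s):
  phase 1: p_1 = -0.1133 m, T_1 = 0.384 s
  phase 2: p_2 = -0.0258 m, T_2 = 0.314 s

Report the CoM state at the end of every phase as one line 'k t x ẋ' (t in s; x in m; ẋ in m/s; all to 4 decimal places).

1 0.3840 -0.0931 -0.0360
2 0.6980 -0.1544 -0.3948

phase 1: p=-0.1133, T=0.384, ωT=1.377792, cosh=2.109135, sinh=1.857000; start (x,ẋ)=(-0.052100, -0.210400) → end (x,ẋ)=(-0.093115, -0.035991)
phase 2: p=-0.0258, T=0.314, ωT=1.126632, cosh=1.704685, sinh=1.380562; start (x,ẋ)=(-0.093115, -0.035991) → end (x,ẋ)=(-0.154400, -0.394798)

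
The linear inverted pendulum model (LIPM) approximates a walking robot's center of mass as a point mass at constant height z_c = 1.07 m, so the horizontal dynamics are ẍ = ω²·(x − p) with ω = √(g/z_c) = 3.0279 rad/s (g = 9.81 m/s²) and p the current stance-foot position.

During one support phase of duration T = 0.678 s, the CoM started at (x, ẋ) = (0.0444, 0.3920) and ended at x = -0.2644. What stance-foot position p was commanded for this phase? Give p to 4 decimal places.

ωT = 3.0279·0.678 = 2.052916; cosh(ωT) = 3.959473, sinh(ωT) = 3.831113
x(T) = p + (x₀−p)·cosh(ωT) + (ẋ₀/ω)·sinh(ωT) ⇒ p·(1 − cosh) = x(T) − x₀·cosh − (ẋ₀/ω)·sinh
numerator   = -0.2644 − (0.0444)·3.959473 − (0.3920/3.0279)·3.831113 = -0.936187
denominator = 1 − 3.959473 = -2.959473
p = -0.936187 / -2.959473 = 0.3163

p = 0.3163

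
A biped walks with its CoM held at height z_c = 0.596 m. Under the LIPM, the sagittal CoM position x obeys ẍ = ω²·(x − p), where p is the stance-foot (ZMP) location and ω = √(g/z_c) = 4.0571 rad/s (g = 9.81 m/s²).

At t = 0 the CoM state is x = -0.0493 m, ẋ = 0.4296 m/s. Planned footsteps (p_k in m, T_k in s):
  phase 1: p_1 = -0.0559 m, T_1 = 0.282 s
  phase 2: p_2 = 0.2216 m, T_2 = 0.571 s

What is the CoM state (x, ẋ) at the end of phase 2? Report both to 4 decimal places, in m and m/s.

x = 0.5901, ẋ = 1.6185

phase 1: p=-0.0559, T=0.282, ωT=1.144102, cosh=1.729066, sinh=1.410556; start (x,ẋ)=(-0.049300, 0.429600) → end (x,ẋ)=(0.104873, 0.780577)
phase 2: p=0.2216, T=0.571, ωT=2.316604, cosh=5.119893, sinh=5.021285; start (x,ẋ)=(0.104873, 0.780577) → end (x,ẋ)=(0.590056, 1.618532)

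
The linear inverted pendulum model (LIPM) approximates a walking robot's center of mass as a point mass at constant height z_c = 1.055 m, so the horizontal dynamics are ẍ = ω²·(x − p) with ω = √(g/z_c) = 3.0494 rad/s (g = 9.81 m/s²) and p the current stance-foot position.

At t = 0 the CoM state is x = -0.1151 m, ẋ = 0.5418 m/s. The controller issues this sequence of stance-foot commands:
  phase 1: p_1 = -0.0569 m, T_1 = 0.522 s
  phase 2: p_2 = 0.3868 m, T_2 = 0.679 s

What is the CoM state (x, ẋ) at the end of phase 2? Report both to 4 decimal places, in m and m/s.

phase 1: p=-0.0569, T=0.522, ωT=1.591787, cosh=2.558040, sinh=2.354479; start (x,ẋ)=(-0.115100, 0.541800) → end (x,ẋ)=(0.212552, 0.968085)
phase 2: p=0.3868, T=0.679, ωT=2.070543, cosh=4.027621, sinh=3.901503; start (x,ẋ)=(0.212552, 0.968085) → end (x,ẋ)=(0.923597, 1.826012)

x = 0.9236, ẋ = 1.8260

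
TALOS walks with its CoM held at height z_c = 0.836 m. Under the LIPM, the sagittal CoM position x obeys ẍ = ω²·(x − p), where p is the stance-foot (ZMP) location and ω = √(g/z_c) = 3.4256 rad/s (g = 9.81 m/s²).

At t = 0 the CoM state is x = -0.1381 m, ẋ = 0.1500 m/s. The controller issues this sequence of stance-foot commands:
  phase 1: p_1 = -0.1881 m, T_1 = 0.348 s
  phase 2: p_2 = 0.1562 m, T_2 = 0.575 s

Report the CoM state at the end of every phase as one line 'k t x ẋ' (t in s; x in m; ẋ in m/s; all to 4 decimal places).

1 0.3480 -0.0327 0.5259
2 0.9230 0.0056 -0.3524

phase 1: p=-0.1881, T=0.348, ωT=1.192109, cosh=1.798800, sinh=1.495220; start (x,ẋ)=(-0.138100, 0.150000) → end (x,ẋ)=(-0.032687, 0.525921)
phase 2: p=0.1562, T=0.575, ωT=1.969720, cosh=3.654082, sinh=3.514587; start (x,ẋ)=(-0.032687, 0.525921) → end (x,ẋ)=(0.005573, -0.352362)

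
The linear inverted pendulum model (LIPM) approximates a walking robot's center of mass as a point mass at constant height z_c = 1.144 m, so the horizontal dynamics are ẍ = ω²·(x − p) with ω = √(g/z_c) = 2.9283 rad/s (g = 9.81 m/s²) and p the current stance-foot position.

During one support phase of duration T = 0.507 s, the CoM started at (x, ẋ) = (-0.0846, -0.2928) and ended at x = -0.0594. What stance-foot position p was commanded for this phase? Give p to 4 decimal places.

p = -0.2623

ωT = 2.9283·0.507 = 1.484648; cosh(ωT) = 2.319997, sinh(ωT) = 2.093415
x(T) = p + (x₀−p)·cosh(ωT) + (ẋ₀/ω)·sinh(ωT) ⇒ p·(1 − cosh) = x(T) − x₀·cosh − (ẋ₀/ω)·sinh
numerator   = -0.0594 − (-0.0846)·2.319997 − (-0.2928/2.9283)·2.093415 = 0.346192
denominator = 1 − 2.319997 = -1.319997
p = 0.346192 / -1.319997 = -0.2623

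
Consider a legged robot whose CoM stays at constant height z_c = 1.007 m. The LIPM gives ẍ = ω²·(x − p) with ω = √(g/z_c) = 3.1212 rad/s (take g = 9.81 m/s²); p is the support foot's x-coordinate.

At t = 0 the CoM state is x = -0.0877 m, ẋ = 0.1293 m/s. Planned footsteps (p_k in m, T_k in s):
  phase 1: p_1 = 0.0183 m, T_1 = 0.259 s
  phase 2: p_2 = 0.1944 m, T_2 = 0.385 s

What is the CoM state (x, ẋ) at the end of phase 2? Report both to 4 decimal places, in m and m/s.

x = -0.3758, ẋ = -1.5526

phase 1: p=0.0183, T=0.259, ωT=0.808391, cosh=1.344934, sinh=0.899360; start (x,ẋ)=(-0.087700, 0.129300) → end (x,ẋ)=(-0.087006, -0.123651)
phase 2: p=0.1944, T=0.385, ωT=1.201662, cosh=1.813167, sinh=1.512473; start (x,ẋ)=(-0.087006, -0.123651) → end (x,ẋ)=(-0.375754, -1.552640)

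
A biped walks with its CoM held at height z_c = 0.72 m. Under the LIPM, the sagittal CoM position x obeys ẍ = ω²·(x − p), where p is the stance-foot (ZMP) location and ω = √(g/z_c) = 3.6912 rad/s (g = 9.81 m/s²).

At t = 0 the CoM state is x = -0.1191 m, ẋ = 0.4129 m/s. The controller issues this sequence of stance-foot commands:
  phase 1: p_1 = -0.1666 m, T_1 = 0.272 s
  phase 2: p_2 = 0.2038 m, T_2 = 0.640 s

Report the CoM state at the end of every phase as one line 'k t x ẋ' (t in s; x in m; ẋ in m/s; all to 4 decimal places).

phase 1: p=-0.1666, T=0.272, ωT=1.004006, cosh=1.547801, sinh=1.181393; start (x,ẋ)=(-0.119100, 0.412900) → end (x,ẋ)=(0.039072, 0.846223)
phase 2: p=0.2038, T=0.640, ωT=2.362368, cosh=5.355129, sinh=5.260932; start (x,ẋ)=(0.039072, 0.846223) → end (x,ẋ)=(0.527751, 1.332754)

1 0.2720 0.0391 0.8462
2 0.9120 0.5278 1.3328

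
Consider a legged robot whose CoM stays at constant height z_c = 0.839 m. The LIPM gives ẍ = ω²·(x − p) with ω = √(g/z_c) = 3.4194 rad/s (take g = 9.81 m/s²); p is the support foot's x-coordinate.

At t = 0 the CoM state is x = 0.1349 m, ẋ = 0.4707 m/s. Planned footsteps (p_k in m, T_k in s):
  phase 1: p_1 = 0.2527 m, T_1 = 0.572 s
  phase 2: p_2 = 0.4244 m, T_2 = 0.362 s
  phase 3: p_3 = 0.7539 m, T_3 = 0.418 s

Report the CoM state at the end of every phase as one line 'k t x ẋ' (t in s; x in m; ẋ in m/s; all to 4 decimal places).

phase 1: p=0.2527, T=0.572, ωT=1.955897, cosh=3.605847, sinh=3.464410; start (x,ẋ)=(0.134900, 0.470700) → end (x,ẋ)=(0.304827, 0.301790)
phase 2: p=0.4244, T=0.362, ωT=1.237823, cosh=1.869057, sinh=1.579042; start (x,ẋ)=(0.304827, 0.301790) → end (x,ẋ)=(0.340275, -0.081557)
phase 3: p=0.7539, T=0.418, ωT=1.429309, cosh=2.207644, sinh=1.968170; start (x,ẋ)=(0.340275, -0.081557) → end (x,ẋ)=(-0.206181, -2.963732)

1 0.5720 0.3048 0.3018
2 0.9340 0.3403 -0.0816
3 1.3520 -0.2062 -2.9637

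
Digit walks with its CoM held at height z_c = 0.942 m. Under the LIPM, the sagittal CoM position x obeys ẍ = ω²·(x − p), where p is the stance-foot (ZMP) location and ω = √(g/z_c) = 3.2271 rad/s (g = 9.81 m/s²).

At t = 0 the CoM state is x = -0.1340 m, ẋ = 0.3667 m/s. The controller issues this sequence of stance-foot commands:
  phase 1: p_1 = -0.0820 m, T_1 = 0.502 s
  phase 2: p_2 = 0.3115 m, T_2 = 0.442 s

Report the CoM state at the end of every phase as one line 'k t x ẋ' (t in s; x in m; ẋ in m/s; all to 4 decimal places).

phase 1: p=-0.0820, T=0.502, ωT=1.620004, cosh=2.625505, sinh=2.427607; start (x,ẋ)=(-0.134000, 0.366700) → end (x,ẋ)=(0.057326, 0.555398)
phase 2: p=0.3115, T=0.442, ωT=1.426378, cosh=2.201885, sinh=1.961707; start (x,ẋ)=(0.057326, 0.555398) → end (x,ẋ)=(0.089457, -0.386157)

1 0.5020 0.0573 0.5554
2 0.9440 0.0895 -0.3862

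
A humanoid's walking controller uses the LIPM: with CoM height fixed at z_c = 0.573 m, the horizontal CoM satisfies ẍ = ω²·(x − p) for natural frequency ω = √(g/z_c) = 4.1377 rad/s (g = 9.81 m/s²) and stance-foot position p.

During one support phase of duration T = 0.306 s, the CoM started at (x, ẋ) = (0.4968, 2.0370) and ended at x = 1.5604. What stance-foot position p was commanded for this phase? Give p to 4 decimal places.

ωT = 4.1377·0.306 = 1.266136; cosh(ωT) = 1.914520, sinh(ωT) = 1.632601
x(T) = p + (x₀−p)·cosh(ωT) + (ẋ₀/ω)·sinh(ωT) ⇒ p·(1 − cosh) = x(T) − x₀·cosh − (ẋ₀/ω)·sinh
numerator   = 1.5604 − (0.4968)·1.914520 − (2.0370/4.1377)·1.632601 = -0.194467
denominator = 1 − 1.914520 = -0.914520
p = -0.194467 / -0.914520 = 0.2126

p = 0.2126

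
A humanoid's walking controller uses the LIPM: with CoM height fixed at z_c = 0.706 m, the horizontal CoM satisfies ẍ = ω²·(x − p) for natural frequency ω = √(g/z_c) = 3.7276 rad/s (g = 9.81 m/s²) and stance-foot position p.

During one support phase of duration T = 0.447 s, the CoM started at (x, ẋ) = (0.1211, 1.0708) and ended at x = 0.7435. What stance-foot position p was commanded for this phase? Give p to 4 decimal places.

ωT = 3.7276·0.447 = 1.666237; cosh(ωT) = 2.740587, sinh(ωT) = 2.551630
x(T) = p + (x₀−p)·cosh(ωT) + (ẋ₀/ω)·sinh(ωT) ⇒ p·(1 − cosh) = x(T) − x₀·cosh − (ẋ₀/ω)·sinh
numerator   = 0.7435 − (0.1211)·2.740587 − (1.0708/3.7276)·2.551630 = -0.321373
denominator = 1 − 2.740587 = -1.740587
p = -0.321373 / -1.740587 = 0.1846

p = 0.1846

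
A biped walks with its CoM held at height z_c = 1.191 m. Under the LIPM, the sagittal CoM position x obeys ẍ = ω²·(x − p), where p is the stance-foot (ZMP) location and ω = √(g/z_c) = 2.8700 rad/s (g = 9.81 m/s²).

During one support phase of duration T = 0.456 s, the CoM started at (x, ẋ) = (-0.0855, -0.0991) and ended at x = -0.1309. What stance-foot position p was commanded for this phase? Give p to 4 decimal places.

ωT = 2.8700·0.456 = 1.308720; cosh(ωT) = 1.985799, sinh(ωT) = 1.715634
x(T) = p + (x₀−p)·cosh(ωT) + (ẋ₀/ω)·sinh(ωT) ⇒ p·(1 − cosh) = x(T) − x₀·cosh − (ẋ₀/ω)·sinh
numerator   = -0.1309 − (-0.0855)·1.985799 − (-0.0991/2.8700)·1.715634 = 0.098126
denominator = 1 − 1.985799 = -0.985799
p = 0.098126 / -0.985799 = -0.0995

p = -0.0995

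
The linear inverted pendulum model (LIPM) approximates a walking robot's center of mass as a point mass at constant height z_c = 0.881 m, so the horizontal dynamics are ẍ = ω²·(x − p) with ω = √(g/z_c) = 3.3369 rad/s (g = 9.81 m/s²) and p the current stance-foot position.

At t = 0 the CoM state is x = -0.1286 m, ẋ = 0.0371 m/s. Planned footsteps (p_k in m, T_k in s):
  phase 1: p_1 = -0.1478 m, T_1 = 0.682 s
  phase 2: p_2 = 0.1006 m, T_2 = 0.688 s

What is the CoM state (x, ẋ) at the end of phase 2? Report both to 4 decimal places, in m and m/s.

phase 1: p=-0.1478, T=0.682, ωT=2.275766, cosh=4.919045, sinh=4.816327; start (x,ẋ)=(-0.128600, 0.037100) → end (x,ẋ)=(0.000194, 0.491071)
phase 2: p=0.1006, T=0.688, ωT=2.295787, cosh=5.016467, sinh=4.915785; start (x,ẋ)=(0.000194, 0.491071) → end (x,ẋ)=(0.320343, 0.816436)

x = 0.3203, ẋ = 0.8164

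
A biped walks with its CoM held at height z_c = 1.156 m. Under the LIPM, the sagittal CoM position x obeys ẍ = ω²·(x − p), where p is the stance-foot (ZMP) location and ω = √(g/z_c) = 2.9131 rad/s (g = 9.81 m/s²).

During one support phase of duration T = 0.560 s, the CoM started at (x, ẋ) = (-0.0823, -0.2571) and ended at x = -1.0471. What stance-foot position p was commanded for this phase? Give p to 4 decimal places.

ωT = 2.9131·0.560 = 1.631336; cosh(ωT) = 2.653183, sinh(ωT) = 2.457515
x(T) = p + (x₀−p)·cosh(ωT) + (ẋ₀/ω)·sinh(ωT) ⇒ p·(1 − cosh) = x(T) − x₀·cosh − (ẋ₀/ω)·sinh
numerator   = -1.0471 − (-0.0823)·2.653183 − (-0.2571/2.9131)·2.457515 = -0.611851
denominator = 1 − 2.653183 = -1.653183
p = -0.611851 / -1.653183 = 0.3701

p = 0.3701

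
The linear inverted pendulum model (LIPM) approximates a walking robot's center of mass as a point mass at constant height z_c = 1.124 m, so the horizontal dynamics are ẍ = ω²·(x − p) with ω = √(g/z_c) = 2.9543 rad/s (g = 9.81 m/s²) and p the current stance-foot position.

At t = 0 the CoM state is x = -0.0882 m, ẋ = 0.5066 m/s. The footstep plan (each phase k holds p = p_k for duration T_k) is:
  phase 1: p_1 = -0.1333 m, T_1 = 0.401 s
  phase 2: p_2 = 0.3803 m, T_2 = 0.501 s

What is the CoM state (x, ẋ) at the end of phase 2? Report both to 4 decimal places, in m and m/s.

x = 0.7448, ẋ = 1.4481

phase 1: p=-0.1333, T=0.401, ωT=1.184674, cosh=1.787734, sinh=1.481888; start (x,ẋ)=(-0.088200, 0.506600) → end (x,ẋ)=(0.201439, 1.103111)
phase 2: p=0.3803, T=0.501, ωT=1.480104, cosh=2.310509, sinh=2.082895; start (x,ẋ)=(0.201439, 1.103111) → end (x,ẋ)=(0.744776, 1.448129)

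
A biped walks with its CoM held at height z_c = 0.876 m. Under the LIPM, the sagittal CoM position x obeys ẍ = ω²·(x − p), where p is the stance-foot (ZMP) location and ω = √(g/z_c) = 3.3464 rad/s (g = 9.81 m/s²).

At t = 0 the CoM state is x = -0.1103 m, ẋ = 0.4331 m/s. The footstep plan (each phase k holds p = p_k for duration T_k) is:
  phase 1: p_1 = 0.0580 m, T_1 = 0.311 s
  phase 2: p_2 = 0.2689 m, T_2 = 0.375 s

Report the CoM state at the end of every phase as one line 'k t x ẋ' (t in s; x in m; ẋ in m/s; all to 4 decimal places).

1 0.3110 -0.0496 -0.0082
2 0.6860 -0.3391 -1.7329

phase 1: p=0.0580, T=0.311, ωT=1.040730, cosh=1.592240, sinh=1.239044; start (x,ẋ)=(-0.110300, 0.433100) → end (x,ẋ)=(-0.049614, -0.008229)
phase 2: p=0.2689, T=0.375, ωT=1.254900, cosh=1.896296, sinh=1.611192; start (x,ẋ)=(-0.049614, -0.008229) → end (x,ẋ)=(-0.339058, -1.732932)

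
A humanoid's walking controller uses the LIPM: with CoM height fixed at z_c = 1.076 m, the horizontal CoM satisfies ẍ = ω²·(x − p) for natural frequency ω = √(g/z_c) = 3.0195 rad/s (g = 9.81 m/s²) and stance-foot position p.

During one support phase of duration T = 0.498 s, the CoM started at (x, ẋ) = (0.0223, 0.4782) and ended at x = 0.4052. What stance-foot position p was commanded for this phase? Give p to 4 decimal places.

ωT = 3.0195·0.498 = 1.503711; cosh(ωT) = 2.360328, sinh(ωT) = 2.138024
x(T) = p + (x₀−p)·cosh(ωT) + (ẋ₀/ω)·sinh(ωT) ⇒ p·(1 − cosh) = x(T) − x₀·cosh − (ẋ₀/ω)·sinh
numerator   = 0.4052 − (0.0223)·2.360328 − (0.4782/3.0195)·2.138024 = 0.013965
denominator = 1 − 2.360328 = -1.360328
p = 0.013965 / -1.360328 = -0.0103

p = -0.0103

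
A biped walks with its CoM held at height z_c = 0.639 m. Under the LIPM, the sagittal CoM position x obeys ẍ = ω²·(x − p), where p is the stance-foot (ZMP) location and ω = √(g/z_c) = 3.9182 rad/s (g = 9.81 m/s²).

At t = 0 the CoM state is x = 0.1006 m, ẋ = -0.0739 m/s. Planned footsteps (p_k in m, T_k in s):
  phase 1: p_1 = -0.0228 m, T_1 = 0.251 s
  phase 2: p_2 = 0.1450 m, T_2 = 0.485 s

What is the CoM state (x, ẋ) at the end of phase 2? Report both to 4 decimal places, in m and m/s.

phase 1: p=-0.0228, T=0.251, ωT=0.983468, cosh=1.523862, sinh=1.149851; start (x,ẋ)=(0.100600, -0.073900) → end (x,ẋ)=(0.143558, 0.443346)
phase 2: p=0.1450, T=0.485, ωT=1.900327, cosh=3.418800, sinh=3.269281; start (x,ẋ)=(0.143558, 0.443346) → end (x,ẋ)=(0.509989, 1.497236)

x = 0.5100, ẋ = 1.4972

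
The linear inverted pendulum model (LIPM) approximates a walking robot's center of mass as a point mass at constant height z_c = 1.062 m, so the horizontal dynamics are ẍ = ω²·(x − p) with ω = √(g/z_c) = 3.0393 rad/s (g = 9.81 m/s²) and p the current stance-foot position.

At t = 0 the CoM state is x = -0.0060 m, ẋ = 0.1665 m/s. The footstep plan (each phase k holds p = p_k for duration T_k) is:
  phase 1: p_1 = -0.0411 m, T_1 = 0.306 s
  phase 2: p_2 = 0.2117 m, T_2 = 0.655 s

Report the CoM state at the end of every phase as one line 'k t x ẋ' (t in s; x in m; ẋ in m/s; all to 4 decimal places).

phase 1: p=-0.0411, T=0.306, ωT=0.930026, cosh=1.464559, sinh=1.070016; start (x,ẋ)=(-0.006000, 0.166500) → end (x,ẋ)=(0.068924, 0.357998)
phase 2: p=0.2117, T=0.655, ωT=1.990741, cosh=3.728777, sinh=3.592183; start (x,ẋ)=(0.068924, 0.357998) → end (x,ẋ)=(0.102442, -0.223895)

1 0.3060 0.0689 0.3580
2 0.9610 0.1024 -0.2239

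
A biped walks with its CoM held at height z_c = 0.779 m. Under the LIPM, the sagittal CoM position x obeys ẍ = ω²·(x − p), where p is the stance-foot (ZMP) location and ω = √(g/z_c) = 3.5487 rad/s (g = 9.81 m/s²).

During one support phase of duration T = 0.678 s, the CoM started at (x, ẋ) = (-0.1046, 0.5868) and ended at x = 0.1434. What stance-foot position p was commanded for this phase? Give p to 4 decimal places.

ωT = 3.5487·0.678 = 2.406019; cosh(ωT) = 5.589947, sinh(ωT) = 5.499773
x(T) = p + (x₀−p)·cosh(ωT) + (ẋ₀/ω)·sinh(ωT) ⇒ p·(1 − cosh) = x(T) − x₀·cosh − (ẋ₀/ω)·sinh
numerator   = 0.1434 − (-0.1046)·5.589947 − (0.5868/3.5487)·5.499773 = -0.181314
denominator = 1 − 5.589947 = -4.589947
p = -0.181314 / -4.589947 = 0.0395

p = 0.0395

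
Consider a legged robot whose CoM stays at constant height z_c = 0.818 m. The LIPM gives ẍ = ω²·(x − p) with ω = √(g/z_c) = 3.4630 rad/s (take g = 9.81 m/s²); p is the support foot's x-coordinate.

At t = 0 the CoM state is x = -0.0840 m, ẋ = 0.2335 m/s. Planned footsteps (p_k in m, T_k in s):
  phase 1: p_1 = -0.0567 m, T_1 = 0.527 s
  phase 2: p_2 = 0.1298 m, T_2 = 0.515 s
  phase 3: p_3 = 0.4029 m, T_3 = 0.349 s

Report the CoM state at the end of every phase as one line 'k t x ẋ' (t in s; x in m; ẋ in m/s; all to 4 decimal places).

phase 1: p=-0.0567, T=0.527, ωT=1.825001, cosh=3.182009, sinh=3.020792; start (x,ẋ)=(-0.084000, 0.233500) → end (x,ẋ)=(0.060114, 0.457414)
phase 2: p=0.1298, T=0.515, ωT=1.783445, cosh=3.059189, sinh=2.891131; start (x,ẋ)=(0.060114, 0.457414) → end (x,ẋ)=(0.298496, 0.701623)
phase 3: p=0.4029, T=0.349, ωT=1.208587, cosh=1.823684, sinh=1.525065; start (x,ẋ)=(0.298496, 0.701623) → end (x,ẋ)=(0.521488, 0.728152)

1 0.5270 0.0601 0.4574
2 1.0420 0.2985 0.7016
3 1.3910 0.5215 0.7282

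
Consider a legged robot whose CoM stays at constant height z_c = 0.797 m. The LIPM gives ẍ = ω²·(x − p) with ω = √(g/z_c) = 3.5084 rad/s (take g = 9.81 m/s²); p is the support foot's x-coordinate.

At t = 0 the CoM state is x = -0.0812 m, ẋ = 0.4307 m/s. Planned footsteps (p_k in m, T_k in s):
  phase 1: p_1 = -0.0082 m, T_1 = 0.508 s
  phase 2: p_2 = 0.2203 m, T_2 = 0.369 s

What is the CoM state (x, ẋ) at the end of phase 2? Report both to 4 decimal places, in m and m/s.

x = 0.3072, ẋ = 0.5562

phase 1: p=-0.0082, T=0.508, ωT=1.782267, cosh=3.055786, sinh=2.887530; start (x,ẋ)=(-0.081200, 0.430700) → end (x,ẋ)=(0.123208, 0.576593)
phase 2: p=0.2203, T=0.369, ωT=1.294600, cosh=1.961771, sinh=1.687763; start (x,ẋ)=(0.123208, 0.576593) → end (x,ẋ)=(0.307205, 0.556227)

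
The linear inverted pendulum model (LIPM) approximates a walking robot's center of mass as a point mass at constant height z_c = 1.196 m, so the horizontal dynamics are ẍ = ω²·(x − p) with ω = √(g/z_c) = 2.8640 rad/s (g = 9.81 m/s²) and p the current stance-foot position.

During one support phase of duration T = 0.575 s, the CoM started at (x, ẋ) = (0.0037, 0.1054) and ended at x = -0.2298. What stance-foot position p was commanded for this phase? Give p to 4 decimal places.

p = 0.1961

ωT = 2.8640·0.575 = 1.646800; cosh(ωT) = 2.691505, sinh(ωT) = 2.498839
x(T) = p + (x₀−p)·cosh(ωT) + (ẋ₀/ω)·sinh(ωT) ⇒ p·(1 − cosh) = x(T) − x₀·cosh − (ẋ₀/ω)·sinh
numerator   = -0.2298 − (0.0037)·2.691505 − (0.1054/2.8640)·2.498839 = -0.331720
denominator = 1 − 2.691505 = -1.691505
p = -0.331720 / -1.691505 = 0.1961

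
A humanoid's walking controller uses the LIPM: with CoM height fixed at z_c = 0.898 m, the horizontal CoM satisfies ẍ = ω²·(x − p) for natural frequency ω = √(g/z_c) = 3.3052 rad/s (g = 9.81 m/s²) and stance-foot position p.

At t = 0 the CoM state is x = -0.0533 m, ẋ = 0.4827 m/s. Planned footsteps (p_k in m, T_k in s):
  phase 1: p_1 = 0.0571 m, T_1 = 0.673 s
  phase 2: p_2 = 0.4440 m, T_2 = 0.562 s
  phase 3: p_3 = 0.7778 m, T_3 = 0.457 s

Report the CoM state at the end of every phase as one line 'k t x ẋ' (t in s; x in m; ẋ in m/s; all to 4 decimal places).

1 0.6730 0.2080 0.5906
2 1.2350 0.2281 -0.4996
3 1.6920 -0.8532 -5.1000

phase 1: p=0.0571, T=0.673, ωT=2.224400, cosh=4.678031, sinh=4.569898; start (x,ẋ)=(-0.053300, 0.482700) → end (x,ẋ)=(0.208045, 0.590557)
phase 2: p=0.4440, T=0.562, ωT=1.857522, cosh=3.281950, sinh=3.125891; start (x,ẋ)=(0.208045, 0.590557) → end (x,ẋ)=(0.228127, -0.499636)
phase 3: p=0.7778, T=0.457, ωT=1.510476, cosh=2.374846, sinh=2.154042; start (x,ẋ)=(0.228127, -0.499636) → end (x,ẋ)=(-0.853208, -5.099977)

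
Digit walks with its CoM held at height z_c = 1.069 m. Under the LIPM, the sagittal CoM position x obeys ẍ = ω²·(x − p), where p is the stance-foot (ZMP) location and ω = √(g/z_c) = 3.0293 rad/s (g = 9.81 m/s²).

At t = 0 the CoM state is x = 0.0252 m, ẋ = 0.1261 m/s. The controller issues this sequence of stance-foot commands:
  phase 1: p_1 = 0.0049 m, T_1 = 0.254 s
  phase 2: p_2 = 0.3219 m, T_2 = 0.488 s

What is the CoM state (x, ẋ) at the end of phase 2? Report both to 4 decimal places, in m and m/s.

x = -0.1174, ẋ = -1.1048

phase 1: p=0.0049, T=0.254, ωT=0.769442, cosh=1.310917, sinh=0.847645; start (x,ẋ)=(0.025200, 0.126100) → end (x,ẋ)=(0.066796, 0.217432)
phase 2: p=0.3219, T=0.488, ωT=1.478298, cosh=2.306751, sinh=2.078726; start (x,ẋ)=(0.066796, 0.217432) → end (x,ẋ)=(-0.117357, -1.104847)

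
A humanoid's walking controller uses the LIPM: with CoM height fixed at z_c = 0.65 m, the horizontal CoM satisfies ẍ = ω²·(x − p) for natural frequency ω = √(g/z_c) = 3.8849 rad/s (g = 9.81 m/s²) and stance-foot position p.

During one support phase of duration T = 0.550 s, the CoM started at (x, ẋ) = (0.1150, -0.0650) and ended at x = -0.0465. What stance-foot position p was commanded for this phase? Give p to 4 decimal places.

p = 0.1428

ωT = 3.8849·0.550 = 2.136695; cosh(ωT) = 4.294719, sinh(ωT) = 4.176675
x(T) = p + (x₀−p)·cosh(ωT) + (ẋ₀/ω)·sinh(ωT) ⇒ p·(1 − cosh) = x(T) − x₀·cosh − (ẋ₀/ω)·sinh
numerator   = -0.0465 − (0.1150)·4.294719 − (-0.0650/3.8849)·4.176675 = -0.470511
denominator = 1 − 4.294719 = -3.294719
p = -0.470511 / -3.294719 = 0.1428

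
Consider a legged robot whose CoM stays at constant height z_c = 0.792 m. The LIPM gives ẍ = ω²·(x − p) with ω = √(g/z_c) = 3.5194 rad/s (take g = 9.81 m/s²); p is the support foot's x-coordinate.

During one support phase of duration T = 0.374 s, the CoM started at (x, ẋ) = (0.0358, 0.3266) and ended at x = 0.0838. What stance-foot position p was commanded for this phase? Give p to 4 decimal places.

ωT = 3.5194·0.374 = 1.316256; cosh(ωT) = 1.998784, sinh(ωT) = 1.730647
x(T) = p + (x₀−p)·cosh(ωT) + (ẋ₀/ω)·sinh(ωT) ⇒ p·(1 − cosh) = x(T) − x₀·cosh − (ẋ₀/ω)·sinh
numerator   = 0.0838 − (0.0358)·1.998784 − (0.3266/3.5194)·1.730647 = -0.148360
denominator = 1 − 1.998784 = -0.998784
p = -0.148360 / -0.998784 = 0.1485

p = 0.1485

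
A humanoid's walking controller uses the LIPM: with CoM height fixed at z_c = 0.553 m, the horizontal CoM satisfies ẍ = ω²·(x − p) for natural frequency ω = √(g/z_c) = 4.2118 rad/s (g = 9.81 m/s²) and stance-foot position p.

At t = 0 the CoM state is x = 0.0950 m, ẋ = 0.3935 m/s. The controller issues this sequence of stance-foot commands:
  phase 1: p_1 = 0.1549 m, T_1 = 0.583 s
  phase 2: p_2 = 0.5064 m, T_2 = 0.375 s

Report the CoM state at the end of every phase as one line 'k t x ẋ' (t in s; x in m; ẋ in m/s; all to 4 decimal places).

1 0.5830 0.3437 0.8504
2 0.9580 0.5638 0.5585

phase 1: p=0.1549, T=0.583, ωT=2.455479, cosh=5.868920, sinh=5.783098; start (x,ẋ)=(0.095000, 0.393500) → end (x,ẋ)=(0.343655, 0.850421)
phase 2: p=0.5064, T=0.375, ωT=1.579425, cosh=2.529129, sinh=2.323036; start (x,ẋ)=(0.343655, 0.850421) → end (x,ẋ)=(0.563850, 0.558499)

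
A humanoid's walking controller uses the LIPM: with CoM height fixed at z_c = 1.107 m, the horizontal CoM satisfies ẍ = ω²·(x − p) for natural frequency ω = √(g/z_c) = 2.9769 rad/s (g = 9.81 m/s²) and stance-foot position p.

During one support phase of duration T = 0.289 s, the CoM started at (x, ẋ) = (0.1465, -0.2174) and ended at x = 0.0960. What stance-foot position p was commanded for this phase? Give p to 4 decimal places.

ωT = 2.9769·0.289 = 0.860324; cosh(ωT) = 1.393476, sinh(ωT) = 0.970451
x(T) = p + (x₀−p)·cosh(ωT) + (ẋ₀/ω)·sinh(ωT) ⇒ p·(1 − cosh) = x(T) − x₀·cosh − (ẋ₀/ω)·sinh
numerator   = 0.0960 − (0.1465)·1.393476 − (-0.2174/2.9769)·0.970451 = -0.037273
denominator = 1 − 1.393476 = -0.393476
p = -0.037273 / -0.393476 = 0.0947

p = 0.0947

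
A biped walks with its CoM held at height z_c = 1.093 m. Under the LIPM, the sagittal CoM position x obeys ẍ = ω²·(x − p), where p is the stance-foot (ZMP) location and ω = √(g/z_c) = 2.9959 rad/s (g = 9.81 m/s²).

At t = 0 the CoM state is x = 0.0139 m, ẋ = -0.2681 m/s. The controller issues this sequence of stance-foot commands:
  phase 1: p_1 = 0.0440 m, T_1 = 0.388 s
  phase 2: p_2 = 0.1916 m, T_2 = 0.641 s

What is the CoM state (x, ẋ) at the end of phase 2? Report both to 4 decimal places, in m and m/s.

phase 1: p=0.0440, T=0.388, ωT=1.162409, cosh=1.755180, sinh=1.442448; start (x,ẋ)=(0.013900, -0.268100) → end (x,ẋ)=(-0.137914, -0.600639)
phase 2: p=0.1916, T=0.641, ωT=1.920372, cosh=3.485024, sinh=3.338472; start (x,ẋ)=(-0.137914, -0.600639) → end (x,ẋ)=(-1.626084, -5.388950)

x = -1.6261, ẋ = -5.3890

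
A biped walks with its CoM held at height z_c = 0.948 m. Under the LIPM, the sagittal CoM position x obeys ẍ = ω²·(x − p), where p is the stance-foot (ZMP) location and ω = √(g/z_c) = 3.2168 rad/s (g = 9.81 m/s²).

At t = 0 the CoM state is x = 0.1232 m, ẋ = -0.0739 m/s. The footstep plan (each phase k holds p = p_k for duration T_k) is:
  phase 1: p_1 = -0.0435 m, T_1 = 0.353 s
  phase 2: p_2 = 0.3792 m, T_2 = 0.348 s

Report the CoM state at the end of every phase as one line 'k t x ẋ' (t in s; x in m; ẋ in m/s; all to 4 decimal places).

1 0.3530 0.2107 0.6216
2 0.7010 0.3580 0.3116

phase 1: p=-0.0435, T=0.353, ωT=1.135530, cosh=1.717038, sinh=1.395786; start (x,ẋ)=(0.123200, -0.073900) → end (x,ẋ)=(0.210665, 0.621588)
phase 2: p=0.3792, T=0.348, ωT=1.119446, cosh=1.694809, sinh=1.368349; start (x,ẋ)=(0.210665, 0.621588) → end (x,ẋ)=(0.357973, 0.311630)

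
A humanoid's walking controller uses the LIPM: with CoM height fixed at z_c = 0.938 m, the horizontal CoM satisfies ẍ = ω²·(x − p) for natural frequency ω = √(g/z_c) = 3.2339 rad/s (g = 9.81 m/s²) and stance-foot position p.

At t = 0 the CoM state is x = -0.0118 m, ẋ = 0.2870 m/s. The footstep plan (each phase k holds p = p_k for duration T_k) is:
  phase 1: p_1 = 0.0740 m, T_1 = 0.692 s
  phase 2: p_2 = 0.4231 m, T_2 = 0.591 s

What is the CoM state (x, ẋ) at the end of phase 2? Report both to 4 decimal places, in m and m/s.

phase 1: p=0.0740, T=0.692, ωT=2.237859, cosh=4.739963, sinh=4.633277; start (x,ẋ)=(-0.011800, 0.287000) → end (x,ẋ)=(0.078502, 0.074781)
phase 2: p=0.4231, T=0.591, ωT=1.911235, cosh=3.454665, sinh=3.306768; start (x,ẋ)=(0.078502, 0.074781) → end (x,ẋ)=(-0.690905, -3.426704)

x = -0.6909, ẋ = -3.4267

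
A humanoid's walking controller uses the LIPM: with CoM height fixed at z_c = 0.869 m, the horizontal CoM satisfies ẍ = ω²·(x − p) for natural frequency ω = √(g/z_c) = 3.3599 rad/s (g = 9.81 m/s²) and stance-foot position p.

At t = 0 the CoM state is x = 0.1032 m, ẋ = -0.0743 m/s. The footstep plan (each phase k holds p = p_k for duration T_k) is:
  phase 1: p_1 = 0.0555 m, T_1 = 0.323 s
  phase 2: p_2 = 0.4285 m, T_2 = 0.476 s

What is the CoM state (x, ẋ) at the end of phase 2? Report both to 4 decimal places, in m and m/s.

x = -0.3425, ẋ = -2.3532

phase 1: p=0.0555, T=0.323, ωT=1.085248, cosh=1.648996, sinh=1.311177; start (x,ẋ)=(0.103200, -0.074300) → end (x,ẋ)=(0.105162, 0.087618)
phase 2: p=0.4285, T=0.476, ωT=1.599312, cosh=2.575832, sinh=2.373796; start (x,ẋ)=(0.105162, 0.087618) → end (x,ẋ)=(-0.342461, -2.353162)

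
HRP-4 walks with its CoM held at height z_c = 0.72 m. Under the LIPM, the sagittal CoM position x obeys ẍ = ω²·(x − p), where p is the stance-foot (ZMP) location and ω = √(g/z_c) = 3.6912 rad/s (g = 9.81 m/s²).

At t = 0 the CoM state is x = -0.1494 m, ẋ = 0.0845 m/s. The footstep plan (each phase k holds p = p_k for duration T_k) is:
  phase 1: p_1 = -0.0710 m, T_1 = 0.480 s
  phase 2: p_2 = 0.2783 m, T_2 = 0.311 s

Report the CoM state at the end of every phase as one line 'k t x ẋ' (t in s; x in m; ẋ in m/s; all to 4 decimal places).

1 0.4800 -0.2428 -0.5707
2 0.7910 -0.8448 -3.7162

phase 1: p=-0.0710, T=0.480, ωT=1.771776, cosh=3.025660, sinh=2.855629; start (x,ẋ)=(-0.149400, 0.084500) → end (x,ẋ)=(-0.242840, -0.570723)
phase 2: p=0.2783, T=0.311, ωT=1.147963, cosh=1.734525, sinh=1.417242; start (x,ẋ)=(-0.242840, -0.570723) → end (x,ẋ)=(-0.844760, -3.716184)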